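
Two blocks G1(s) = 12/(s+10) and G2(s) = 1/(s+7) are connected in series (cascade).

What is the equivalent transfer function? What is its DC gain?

Series: multiply transfer functions. G_eq = 12/(s+10) × 1/(s+7) = 12/((s+10)(s+7)). DC gain = 12/(10×7) = 0.1714.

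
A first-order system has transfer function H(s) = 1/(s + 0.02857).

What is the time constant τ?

For H(s) = 1/(s + 1/τ), the pole is at -1/τ = -0.02857, so τ = 1/0.02857 = 35 s.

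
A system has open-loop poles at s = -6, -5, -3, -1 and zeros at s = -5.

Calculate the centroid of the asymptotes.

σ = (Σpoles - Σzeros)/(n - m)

σ = (Σpoles - Σzeros)/(n - m) = (-15 - (-5))/(4 - 1) = -10/3 = -3.33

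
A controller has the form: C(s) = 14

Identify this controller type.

This is a Proportional (P) controller.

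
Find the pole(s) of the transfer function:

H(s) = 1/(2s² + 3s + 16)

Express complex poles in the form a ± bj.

Discriminant = 3² - 4×2×16 = 9 - 128 = -119 < 0, so the poles are a complex conjugate pair s = (-3 ± j√119)/(2×2). Real part = -3/(2×2) = -3/4 = -0.75; imaginary part = ±√119/(2×2) ≈ 2.7272. Poles: s = -0.75 ± 2.7272j.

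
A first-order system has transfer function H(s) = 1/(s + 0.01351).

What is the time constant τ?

For H(s) = 1/(s + 1/τ), the pole is at -1/τ = -0.01351, so τ = 1/0.01351 = 74.02 s.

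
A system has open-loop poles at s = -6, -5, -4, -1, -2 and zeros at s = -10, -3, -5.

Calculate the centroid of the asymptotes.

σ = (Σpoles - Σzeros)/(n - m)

σ = (Σpoles - Σzeros)/(n - m) = (-18 - (-18))/(5 - 3) = 0/2 = 0.0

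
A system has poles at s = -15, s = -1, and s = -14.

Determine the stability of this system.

All poles are in the left half-plane. System is stable.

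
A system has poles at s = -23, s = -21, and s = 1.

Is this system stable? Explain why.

Pole(s) at s = 1 are not in the left half-plane. System is unstable.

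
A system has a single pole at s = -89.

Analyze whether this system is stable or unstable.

Pole at s = -89 is in the left half-plane. Stable.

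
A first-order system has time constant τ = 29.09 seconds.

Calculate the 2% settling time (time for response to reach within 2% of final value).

For first-order system, 2% settling time ≈ 4τ = 4 × 29.09 = 116.36 s.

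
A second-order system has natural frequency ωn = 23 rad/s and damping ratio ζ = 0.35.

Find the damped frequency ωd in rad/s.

ωd = ωn√(1 - ζ²) = 23√(1 - 0.35²) = 21.55 rad/s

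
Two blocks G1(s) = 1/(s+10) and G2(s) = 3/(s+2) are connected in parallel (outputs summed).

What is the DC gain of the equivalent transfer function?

Parallel: G_eq = G1 + G2. DC gain = G1(0) + G2(0) = 1/10 + 3/2 = 0.1 + 1.5 = 1.6.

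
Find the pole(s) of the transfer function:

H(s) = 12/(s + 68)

Pole is where denominator = 0: s + 68 = 0, so s = -68.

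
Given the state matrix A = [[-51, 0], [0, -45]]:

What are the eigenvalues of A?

For diagonal matrix, eigenvalues are diagonal entries: λ₁ = -51, λ₂ = -45.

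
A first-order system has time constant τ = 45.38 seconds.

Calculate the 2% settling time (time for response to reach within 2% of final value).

For first-order system, 2% settling time ≈ 4τ = 4 × 45.38 = 181.52 s.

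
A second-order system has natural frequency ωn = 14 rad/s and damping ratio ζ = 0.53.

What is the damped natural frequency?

ωd = ωn√(1 - ζ²) = 14√(1 - 0.53²) = 11.87 rad/s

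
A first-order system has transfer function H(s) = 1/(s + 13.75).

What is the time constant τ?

For H(s) = 1/(s + 1/τ), the pole is at -1/τ = -13.75, so τ = 1/13.75 = 0.0727 s.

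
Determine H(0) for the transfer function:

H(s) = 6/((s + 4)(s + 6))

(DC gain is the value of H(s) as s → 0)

DC gain = H(0) = 6/(4 × 6) = 6/24 = 0.25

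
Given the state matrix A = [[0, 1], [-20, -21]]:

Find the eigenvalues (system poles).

det(A - λI) = λ² - (-21)λ + 20 = (λ - (-1))(λ - (-20)). Eigenvalues: -1, -20.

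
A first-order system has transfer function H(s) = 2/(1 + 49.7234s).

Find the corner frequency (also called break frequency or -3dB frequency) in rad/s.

Corner frequency = 1/τ = 1/49.7234 = 0.02 rad/s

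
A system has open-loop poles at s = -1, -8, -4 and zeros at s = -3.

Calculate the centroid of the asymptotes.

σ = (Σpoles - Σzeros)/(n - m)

σ = (Σpoles - Σzeros)/(n - m) = (-13 - (-3))/(3 - 1) = -10/2 = -5.0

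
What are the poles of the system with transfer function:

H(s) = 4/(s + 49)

Pole is where denominator = 0: s + 49 = 0, so s = -49.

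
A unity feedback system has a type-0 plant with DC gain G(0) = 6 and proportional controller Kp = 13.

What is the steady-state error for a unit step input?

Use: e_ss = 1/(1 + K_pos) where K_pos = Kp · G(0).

K_pos = Kp · G(0) = 13 × 6 = 78. e_ss = 1/(1 + 78) = 0.0127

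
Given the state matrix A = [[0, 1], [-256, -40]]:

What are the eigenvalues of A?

det(A - λI) = λ² - (-40)λ + 256 = (λ - (-8))(λ - (-32)). Eigenvalues: -8, -32.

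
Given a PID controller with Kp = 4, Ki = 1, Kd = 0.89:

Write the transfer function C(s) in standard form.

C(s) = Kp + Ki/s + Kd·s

Substituting values: C(s) = 4 + 1/s + 0.89s = (0.89s² + 4s + 1)/s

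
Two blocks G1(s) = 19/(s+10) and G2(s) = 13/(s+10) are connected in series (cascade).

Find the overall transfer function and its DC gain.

Series: multiply transfer functions. G_eq = 19/(s+10) × 13/(s+10) = 247/((s+10)(s+10)). DC gain = 247/(10×10) = 2.47.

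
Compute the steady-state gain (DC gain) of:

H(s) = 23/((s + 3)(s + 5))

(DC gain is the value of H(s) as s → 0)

DC gain = H(0) = 23/(3 × 5) = 23/15 = 1.5333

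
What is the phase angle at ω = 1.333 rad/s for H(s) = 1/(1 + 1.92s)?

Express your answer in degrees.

Phase = -arctan(ωτ) = -arctan(1.333 × 1.92) = -68.7°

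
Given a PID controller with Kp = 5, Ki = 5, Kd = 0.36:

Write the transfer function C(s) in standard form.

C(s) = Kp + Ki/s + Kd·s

Substituting values: C(s) = 5 + 5/s + 0.36s = (0.36s² + 5s + 5)/s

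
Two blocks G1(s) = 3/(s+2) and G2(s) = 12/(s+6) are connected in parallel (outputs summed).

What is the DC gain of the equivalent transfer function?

Parallel: G_eq = G1 + G2. DC gain = G1(0) + G2(0) = 3/2 + 12/6 = 1.5 + 2 = 3.5.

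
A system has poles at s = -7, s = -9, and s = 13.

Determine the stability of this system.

Pole(s) at s = 13 are not in the left half-plane. System is unstable.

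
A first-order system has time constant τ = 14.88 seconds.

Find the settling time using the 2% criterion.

For first-order system, 2% settling time ≈ 4τ = 4 × 14.88 = 59.52 s.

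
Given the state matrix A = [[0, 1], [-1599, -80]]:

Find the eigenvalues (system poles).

det(A - λI) = λ² - (-80)λ + 1599 = (λ - (-41))(λ - (-39)). Eigenvalues: -41, -39.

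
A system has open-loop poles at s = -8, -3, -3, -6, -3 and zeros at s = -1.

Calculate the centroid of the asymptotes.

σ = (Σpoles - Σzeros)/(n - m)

σ = (Σpoles - Σzeros)/(n - m) = (-23 - (-1))/(5 - 1) = -22/4 = -5.5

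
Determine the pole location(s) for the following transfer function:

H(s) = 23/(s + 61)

Pole is where denominator = 0: s + 61 = 0, so s = -61.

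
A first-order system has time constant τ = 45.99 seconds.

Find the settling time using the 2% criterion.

For first-order system, 2% settling time ≈ 4τ = 4 × 45.99 = 183.96 s.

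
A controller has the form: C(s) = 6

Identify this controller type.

This is a Proportional (P) controller.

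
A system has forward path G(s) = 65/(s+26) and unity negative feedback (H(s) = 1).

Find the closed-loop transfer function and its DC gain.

T(s) = G/(1+GH) = [65/(s+26)] / [1 + 65/(s+26)] = 65/(s+26+65) = 65/(s+91). DC gain = 65/91 = 0.7143.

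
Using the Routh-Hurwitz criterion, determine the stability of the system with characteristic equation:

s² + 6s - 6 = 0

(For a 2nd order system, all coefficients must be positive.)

Coefficients: 1, 6, -6. c=-6 not positive, so system is unstable.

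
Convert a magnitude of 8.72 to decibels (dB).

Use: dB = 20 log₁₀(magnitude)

dB = 20 log₁₀(8.72) = 18.8 dB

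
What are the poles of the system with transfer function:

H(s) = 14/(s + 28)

Pole is where denominator = 0: s + 28 = 0, so s = -28.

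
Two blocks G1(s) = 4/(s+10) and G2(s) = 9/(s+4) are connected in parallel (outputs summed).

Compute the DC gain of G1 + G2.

Parallel: G_eq = G1 + G2. DC gain = G1(0) + G2(0) = 4/10 + 9/4 = 0.4 + 2.25 = 2.65.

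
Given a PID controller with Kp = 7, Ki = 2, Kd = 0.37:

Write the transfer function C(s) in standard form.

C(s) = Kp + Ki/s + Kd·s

Substituting values: C(s) = 7 + 2/s + 0.37s = (0.37s² + 7s + 2)/s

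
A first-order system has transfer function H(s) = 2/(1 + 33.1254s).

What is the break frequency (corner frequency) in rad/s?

Corner frequency = 1/τ = 1/33.1254 = 0.03 rad/s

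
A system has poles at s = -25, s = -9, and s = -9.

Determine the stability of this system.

All poles are in the left half-plane. System is stable.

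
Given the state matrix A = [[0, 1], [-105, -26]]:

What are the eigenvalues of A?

det(A - λI) = λ² - (-26)λ + 105 = (λ - (-5))(λ - (-21)). Eigenvalues: -5, -21.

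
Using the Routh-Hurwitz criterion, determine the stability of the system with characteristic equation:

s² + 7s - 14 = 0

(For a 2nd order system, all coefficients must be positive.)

Coefficients: 1, 7, -14. c=-14 not positive, so system is unstable.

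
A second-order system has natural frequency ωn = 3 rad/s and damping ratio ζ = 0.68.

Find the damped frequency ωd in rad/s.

ωd = ωn√(1 - ζ²) = 3√(1 - 0.68²) = 2.2 rad/s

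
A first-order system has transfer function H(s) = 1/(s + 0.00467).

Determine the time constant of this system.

For H(s) = 1/(s + 1/τ), the pole is at -1/τ = -0.00467, so τ = 1/0.00467 = 214.1 s.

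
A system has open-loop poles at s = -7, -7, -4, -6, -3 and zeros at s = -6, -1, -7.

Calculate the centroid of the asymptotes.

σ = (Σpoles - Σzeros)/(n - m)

σ = (Σpoles - Σzeros)/(n - m) = (-27 - (-14))/(5 - 3) = -13/2 = -6.5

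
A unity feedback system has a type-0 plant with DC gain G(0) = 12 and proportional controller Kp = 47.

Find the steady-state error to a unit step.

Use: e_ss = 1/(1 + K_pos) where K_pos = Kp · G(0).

K_pos = Kp · G(0) = 47 × 12 = 564. e_ss = 1/(1 + 564) = 0.0018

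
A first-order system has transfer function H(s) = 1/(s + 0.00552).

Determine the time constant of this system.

For H(s) = 1/(s + 1/τ), the pole is at -1/τ = -0.00552, so τ = 1/0.00552 = 181.2 s.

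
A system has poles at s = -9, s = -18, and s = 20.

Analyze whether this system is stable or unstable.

Pole(s) at s = 20 are not in the left half-plane. System is unstable.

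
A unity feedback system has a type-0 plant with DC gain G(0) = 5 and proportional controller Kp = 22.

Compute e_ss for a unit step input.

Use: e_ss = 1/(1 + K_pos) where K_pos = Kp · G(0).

K_pos = Kp · G(0) = 22 × 5 = 110. e_ss = 1/(1 + 110) = 0.0090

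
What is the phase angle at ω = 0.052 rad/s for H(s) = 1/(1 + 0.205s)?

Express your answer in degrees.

Phase = -arctan(ωτ) = -arctan(0.052 × 0.205) = -0.6°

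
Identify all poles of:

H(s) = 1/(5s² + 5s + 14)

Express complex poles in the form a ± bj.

Discriminant = 5² - 4×5×14 = 25 - 280 = -255 < 0, so the poles are a complex conjugate pair s = (-5 ± j√255)/(2×5). Real part = -5/(2×5) = -5/10 = -0.5; imaginary part = ±√255/(2×5) ≈ 1.5969. Poles: s = -0.5 ± 1.5969j.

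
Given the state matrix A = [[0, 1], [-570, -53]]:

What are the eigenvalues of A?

det(A - λI) = λ² - (-53)λ + 570 = (λ - (-38))(λ - (-15)). Eigenvalues: -38, -15.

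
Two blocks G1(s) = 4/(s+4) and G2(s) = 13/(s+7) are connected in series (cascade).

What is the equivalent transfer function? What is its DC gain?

Series: multiply transfer functions. G_eq = 4/(s+4) × 13/(s+7) = 52/((s+4)(s+7)). DC gain = 52/(4×7) = 1.8571.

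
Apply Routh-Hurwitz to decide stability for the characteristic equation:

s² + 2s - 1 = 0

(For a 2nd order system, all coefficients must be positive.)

Coefficients: 1, 2, -1. c=-1 not positive, so system is unstable.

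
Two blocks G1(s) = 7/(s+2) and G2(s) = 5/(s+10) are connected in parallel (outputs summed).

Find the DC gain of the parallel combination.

Parallel: G_eq = G1 + G2. DC gain = G1(0) + G2(0) = 7/2 + 5/10 = 3.5 + 0.5 = 4.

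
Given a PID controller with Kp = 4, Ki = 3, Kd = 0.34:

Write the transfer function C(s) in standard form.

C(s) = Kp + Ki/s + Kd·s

Substituting values: C(s) = 4 + 3/s + 0.34s = (0.34s² + 4s + 3)/s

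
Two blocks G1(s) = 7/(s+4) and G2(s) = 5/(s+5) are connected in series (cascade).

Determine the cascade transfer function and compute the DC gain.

Series: multiply transfer functions. G_eq = 7/(s+4) × 5/(s+5) = 35/((s+4)(s+5)). DC gain = 35/(4×5) = 1.75.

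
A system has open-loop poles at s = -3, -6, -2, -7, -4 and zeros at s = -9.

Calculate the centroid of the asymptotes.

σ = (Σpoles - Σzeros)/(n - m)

σ = (Σpoles - Σzeros)/(n - m) = (-22 - (-9))/(5 - 1) = -13/4 = -3.25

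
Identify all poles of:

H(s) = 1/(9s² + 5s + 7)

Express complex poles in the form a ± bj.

Discriminant = 5² - 4×9×7 = 25 - 252 = -227 < 0, so the poles are a complex conjugate pair s = (-5 ± j√227)/(2×9). Real part = -5/(2×9) = -5/18 ≈ -0.2778; imaginary part = ±√227/(2×9) ≈ 0.8370. Poles: s = -0.2778 ± 0.8370j.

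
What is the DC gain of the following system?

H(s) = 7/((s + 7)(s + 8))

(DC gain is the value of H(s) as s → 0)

DC gain = H(0) = 7/(7 × 8) = 7/56 = 0.125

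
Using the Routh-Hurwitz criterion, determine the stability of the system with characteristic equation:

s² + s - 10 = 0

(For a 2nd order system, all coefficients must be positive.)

Coefficients: 1, 1, -10. c=-10 not positive, so system is unstable.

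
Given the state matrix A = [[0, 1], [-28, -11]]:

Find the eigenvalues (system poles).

det(A - λI) = λ² - (-11)λ + 28 = (λ - (-4))(λ - (-7)). Eigenvalues: -4, -7.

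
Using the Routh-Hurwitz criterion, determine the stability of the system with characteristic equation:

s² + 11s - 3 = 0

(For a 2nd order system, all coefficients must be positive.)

Coefficients: 1, 11, -3. c=-3 not positive, so system is unstable.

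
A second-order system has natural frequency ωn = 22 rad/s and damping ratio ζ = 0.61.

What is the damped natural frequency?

ωd = ωn√(1 - ζ²) = 22√(1 - 0.61²) = 17.43 rad/s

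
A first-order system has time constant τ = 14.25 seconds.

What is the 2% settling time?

For first-order system, 2% settling time ≈ 4τ = 4 × 14.25 = 57.0 s.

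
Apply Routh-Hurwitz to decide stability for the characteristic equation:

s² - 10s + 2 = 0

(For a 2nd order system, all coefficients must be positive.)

Coefficients: 1, -10, 2. b=-10 not positive, so system is unstable.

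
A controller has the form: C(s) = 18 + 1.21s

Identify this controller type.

This is a Proportional-Derivative (PD) controller.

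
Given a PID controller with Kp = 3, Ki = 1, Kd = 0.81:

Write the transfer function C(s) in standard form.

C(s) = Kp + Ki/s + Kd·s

Substituting values: C(s) = 3 + 1/s + 0.81s = (0.81s² + 3s + 1)/s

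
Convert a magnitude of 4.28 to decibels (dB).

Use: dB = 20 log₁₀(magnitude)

dB = 20 log₁₀(4.28) = 12.6 dB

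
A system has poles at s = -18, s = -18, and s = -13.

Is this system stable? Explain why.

All poles are in the left half-plane. System is stable.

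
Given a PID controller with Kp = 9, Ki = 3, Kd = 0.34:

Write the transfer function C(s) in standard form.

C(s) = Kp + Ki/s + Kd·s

Substituting values: C(s) = 9 + 3/s + 0.34s = (0.34s² + 9s + 3)/s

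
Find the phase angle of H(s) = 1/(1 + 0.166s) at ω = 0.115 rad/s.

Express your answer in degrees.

Phase = -arctan(ωτ) = -arctan(0.115 × 0.166) = -1.1°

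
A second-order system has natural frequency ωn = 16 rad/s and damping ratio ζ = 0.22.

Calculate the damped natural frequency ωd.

ωd = ωn√(1 - ζ²) = 16√(1 - 0.22²) = 15.61 rad/s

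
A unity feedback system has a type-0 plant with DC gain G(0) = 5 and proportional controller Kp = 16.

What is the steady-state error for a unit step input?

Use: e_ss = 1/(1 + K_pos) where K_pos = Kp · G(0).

K_pos = Kp · G(0) = 16 × 5 = 80. e_ss = 1/(1 + 80) = 0.0123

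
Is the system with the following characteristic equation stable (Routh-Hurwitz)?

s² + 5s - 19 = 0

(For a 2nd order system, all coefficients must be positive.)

Coefficients: 1, 5, -19. c=-19 not positive, so system is unstable.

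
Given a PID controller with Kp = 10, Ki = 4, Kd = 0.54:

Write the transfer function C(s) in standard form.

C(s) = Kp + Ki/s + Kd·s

Substituting values: C(s) = 10 + 4/s + 0.54s = (0.54s² + 10s + 4)/s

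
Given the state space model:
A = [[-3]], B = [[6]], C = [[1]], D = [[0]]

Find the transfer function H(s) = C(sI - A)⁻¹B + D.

(sI - A)⁻¹ = 1/(s + 3). H(s) = 1 × 6/(s + 3) + 0 = 6/(s + 3).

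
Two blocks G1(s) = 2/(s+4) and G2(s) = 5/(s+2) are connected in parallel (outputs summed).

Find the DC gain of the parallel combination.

Parallel: G_eq = G1 + G2. DC gain = G1(0) + G2(0) = 2/4 + 5/2 = 0.5 + 2.5 = 3.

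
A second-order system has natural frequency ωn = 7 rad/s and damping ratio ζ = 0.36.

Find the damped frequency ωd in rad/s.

ωd = ωn√(1 - ζ²) = 7√(1 - 0.36²) = 6.53 rad/s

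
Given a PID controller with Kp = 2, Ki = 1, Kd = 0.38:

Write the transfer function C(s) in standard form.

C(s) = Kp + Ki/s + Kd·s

Substituting values: C(s) = 2 + 1/s + 0.38s = (0.38s² + 2s + 1)/s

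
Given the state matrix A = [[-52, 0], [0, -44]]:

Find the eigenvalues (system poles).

For diagonal matrix, eigenvalues are diagonal entries: λ₁ = -52, λ₂ = -44.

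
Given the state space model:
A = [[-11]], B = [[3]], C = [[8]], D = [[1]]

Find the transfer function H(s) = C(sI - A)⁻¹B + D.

(sI - A)⁻¹ = 1/(s + 11). H(s) = 8×3/(s + 11) + 1 = (s + 35)/(s + 11).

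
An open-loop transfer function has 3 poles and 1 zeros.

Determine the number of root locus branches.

Root locus has n branches where n = number of poles = 3.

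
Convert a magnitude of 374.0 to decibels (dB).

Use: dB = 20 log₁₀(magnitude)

dB = 20 log₁₀(374.0) = 51.5 dB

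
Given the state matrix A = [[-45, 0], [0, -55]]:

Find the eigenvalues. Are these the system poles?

For diagonal matrix, eigenvalues are diagonal entries: λ₁ = -45, λ₂ = -55. Eigenvalues of A = system poles.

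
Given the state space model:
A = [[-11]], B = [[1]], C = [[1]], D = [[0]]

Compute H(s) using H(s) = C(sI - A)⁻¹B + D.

(sI - A)⁻¹ = 1/(s + 11). H(s) = 1 × 1/(s + 11) + 0 = 1/(s + 11).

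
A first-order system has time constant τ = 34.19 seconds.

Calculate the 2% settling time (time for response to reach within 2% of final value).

For first-order system, 2% settling time ≈ 4τ = 4 × 34.19 = 136.76 s.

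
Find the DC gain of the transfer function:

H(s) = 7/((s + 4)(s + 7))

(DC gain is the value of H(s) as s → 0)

DC gain = H(0) = 7/(4 × 7) = 7/28 = 0.25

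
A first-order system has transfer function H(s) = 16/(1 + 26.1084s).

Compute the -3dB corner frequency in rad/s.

Corner frequency = 1/τ = 1/26.1084 = 0.038 rad/s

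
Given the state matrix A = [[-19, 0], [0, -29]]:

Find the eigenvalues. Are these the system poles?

For diagonal matrix, eigenvalues are diagonal entries: λ₁ = -19, λ₂ = -29. Eigenvalues of A = system poles.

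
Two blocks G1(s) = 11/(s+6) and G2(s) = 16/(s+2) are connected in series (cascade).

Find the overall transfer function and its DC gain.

Series: multiply transfer functions. G_eq = 11/(s+6) × 16/(s+2) = 176/((s+6)(s+2)). DC gain = 176/(6×2) = 14.6667.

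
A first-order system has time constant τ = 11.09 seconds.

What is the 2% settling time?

For first-order system, 2% settling time ≈ 4τ = 4 × 11.09 = 44.36 s.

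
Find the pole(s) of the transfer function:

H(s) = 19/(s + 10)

Pole is where denominator = 0: s + 10 = 0, so s = -10.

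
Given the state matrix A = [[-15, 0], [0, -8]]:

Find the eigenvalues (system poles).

For diagonal matrix, eigenvalues are diagonal entries: λ₁ = -15, λ₂ = -8.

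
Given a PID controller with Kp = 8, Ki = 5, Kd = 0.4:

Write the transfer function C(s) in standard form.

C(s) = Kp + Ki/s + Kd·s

Substituting values: C(s) = 8 + 5/s + 0.4s = (0.4s² + 8s + 5)/s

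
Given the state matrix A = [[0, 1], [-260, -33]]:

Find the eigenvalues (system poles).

det(A - λI) = λ² - (-33)λ + 260 = (λ - (-20))(λ - (-13)). Eigenvalues: -20, -13.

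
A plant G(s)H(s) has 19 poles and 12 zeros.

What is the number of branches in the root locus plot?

Root locus has n branches where n = number of poles = 19.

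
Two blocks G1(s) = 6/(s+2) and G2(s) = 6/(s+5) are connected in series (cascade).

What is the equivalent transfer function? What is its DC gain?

Series: multiply transfer functions. G_eq = 6/(s+2) × 6/(s+5) = 36/((s+2)(s+5)). DC gain = 36/(2×5) = 3.6.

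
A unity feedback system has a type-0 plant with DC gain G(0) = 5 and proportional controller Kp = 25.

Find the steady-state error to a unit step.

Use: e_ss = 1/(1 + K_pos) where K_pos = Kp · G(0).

K_pos = Kp · G(0) = 25 × 5 = 125. e_ss = 1/(1 + 125) = 0.0079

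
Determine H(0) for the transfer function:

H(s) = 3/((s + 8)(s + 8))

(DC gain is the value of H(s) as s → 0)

DC gain = H(0) = 3/(8 × 8) = 3/64 = 0.046875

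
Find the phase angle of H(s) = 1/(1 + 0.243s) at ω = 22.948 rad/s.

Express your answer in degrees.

Phase = -arctan(ωτ) = -arctan(22.948 × 0.243) = -79.8°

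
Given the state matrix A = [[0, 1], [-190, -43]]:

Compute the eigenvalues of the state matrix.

det(A - λI) = λ² - (-43)λ + 190 = (λ - (-38))(λ - (-5)). Eigenvalues: -38, -5.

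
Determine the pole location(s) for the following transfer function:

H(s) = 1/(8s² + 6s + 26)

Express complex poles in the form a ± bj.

Discriminant = 6² - 4×8×26 = 36 - 832 = -796 < 0, so the poles are a complex conjugate pair s = (-6 ± j√796)/(2×8). Real part = -6/(2×8) = -6/16 = -0.375; imaginary part = ±√796/(2×8) ≈ 1.7633. Poles: s = -0.375 ± 1.7633j.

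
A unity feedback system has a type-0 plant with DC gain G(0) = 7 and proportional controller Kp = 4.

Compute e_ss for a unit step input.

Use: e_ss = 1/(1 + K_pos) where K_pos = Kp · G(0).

K_pos = Kp · G(0) = 4 × 7 = 28. e_ss = 1/(1 + 28) = 0.0345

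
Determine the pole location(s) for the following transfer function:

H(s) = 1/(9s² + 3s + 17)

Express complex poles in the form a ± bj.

Discriminant = 3² - 4×9×17 = 9 - 612 = -603 < 0, so the poles are a complex conjugate pair s = (-3 ± j√603)/(2×9). Real part = -3/(2×9) = -3/18 ≈ -0.1667; imaginary part = ±√603/(2×9) ≈ 1.3642. Poles: s = -0.1667 ± 1.3642j.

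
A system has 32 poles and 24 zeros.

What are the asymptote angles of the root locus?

n - m = 32 - 24 = 8. Angles: θk = (2k + 1)·180°/8 = 22.5°, 67.5°, 112.5°, 157.5°, 202.5°, 247.5°, 292.5°, 337.5°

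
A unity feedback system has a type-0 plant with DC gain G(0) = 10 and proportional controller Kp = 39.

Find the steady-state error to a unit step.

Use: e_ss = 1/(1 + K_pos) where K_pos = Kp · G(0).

K_pos = Kp · G(0) = 39 × 10 = 390. e_ss = 1/(1 + 390) = 0.0026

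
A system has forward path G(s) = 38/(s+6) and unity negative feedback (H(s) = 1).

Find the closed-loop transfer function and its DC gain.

T(s) = G/(1+GH) = [38/(s+6)] / [1 + 38/(s+6)] = 38/(s+6+38) = 38/(s+44). DC gain = 38/44 = 0.8636.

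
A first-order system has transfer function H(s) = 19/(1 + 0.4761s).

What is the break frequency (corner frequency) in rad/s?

Corner frequency = 1/τ = 1/0.4761 = 2.1 rad/s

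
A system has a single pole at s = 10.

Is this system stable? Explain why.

Pole at s = 10 is in the right half-plane. Unstable.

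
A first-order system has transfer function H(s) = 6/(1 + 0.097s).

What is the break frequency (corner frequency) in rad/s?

Corner frequency = 1/τ = 1/0.097 = 10.309 rad/s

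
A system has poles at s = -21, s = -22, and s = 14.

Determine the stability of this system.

Pole(s) at s = 14 are not in the left half-plane. System is unstable.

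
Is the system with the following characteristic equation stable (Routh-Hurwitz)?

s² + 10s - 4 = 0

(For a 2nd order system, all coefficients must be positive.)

Coefficients: 1, 10, -4. c=-4 not positive, so system is unstable.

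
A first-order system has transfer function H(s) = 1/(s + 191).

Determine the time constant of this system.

For H(s) = 1/(s + 1/τ), the pole is at -1/τ = -191, so τ = 1/191 = 0.0052 s.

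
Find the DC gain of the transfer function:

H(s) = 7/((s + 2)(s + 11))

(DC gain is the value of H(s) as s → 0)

DC gain = H(0) = 7/(2 × 11) = 7/22 = 0.3182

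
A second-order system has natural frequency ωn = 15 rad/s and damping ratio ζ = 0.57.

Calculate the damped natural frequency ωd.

ωd = ωn√(1 - ζ²) = 15√(1 - 0.57²) = 12.32 rad/s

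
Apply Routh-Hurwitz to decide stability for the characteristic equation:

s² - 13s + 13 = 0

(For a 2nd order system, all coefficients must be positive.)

Coefficients: 1, -13, 13. b=-13 not positive, so system is unstable.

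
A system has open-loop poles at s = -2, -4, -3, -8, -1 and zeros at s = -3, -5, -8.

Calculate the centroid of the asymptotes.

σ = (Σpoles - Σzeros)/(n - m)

σ = (Σpoles - Σzeros)/(n - m) = (-18 - (-16))/(5 - 3) = -2/2 = -1.0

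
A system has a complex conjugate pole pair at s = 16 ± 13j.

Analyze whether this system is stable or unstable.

Real part of poles is 16 (> 0, right half-plane). Unstable.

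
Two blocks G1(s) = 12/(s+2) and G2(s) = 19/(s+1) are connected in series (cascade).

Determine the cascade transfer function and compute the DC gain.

Series: multiply transfer functions. G_eq = 12/(s+2) × 19/(s+1) = 228/((s+2)(s+1)). DC gain = 228/(2×1) = 114.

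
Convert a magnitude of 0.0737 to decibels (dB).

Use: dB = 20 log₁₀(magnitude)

dB = 20 log₁₀(0.0737) = -22.7 dB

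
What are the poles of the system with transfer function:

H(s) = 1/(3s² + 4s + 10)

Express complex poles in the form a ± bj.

Discriminant = 4² - 4×3×10 = 16 - 120 = -104 < 0, so the poles are a complex conjugate pair s = (-4 ± j√104)/(2×3). Real part = -4/(2×3) = -4/6 ≈ -0.6667; imaginary part = ±√104/(2×3) ≈ 1.6997. Poles: s = -0.6667 ± 1.6997j.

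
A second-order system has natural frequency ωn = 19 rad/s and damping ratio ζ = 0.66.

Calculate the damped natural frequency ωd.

ωd = ωn√(1 - ζ²) = 19√(1 - 0.66²) = 14.27 rad/s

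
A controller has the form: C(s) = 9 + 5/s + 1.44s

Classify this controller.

This is a Proportional-Integral-Derivative (PID) controller.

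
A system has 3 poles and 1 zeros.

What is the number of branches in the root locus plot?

Root locus has n branches where n = number of poles = 3.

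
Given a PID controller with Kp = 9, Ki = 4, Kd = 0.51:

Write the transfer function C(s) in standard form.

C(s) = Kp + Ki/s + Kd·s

Substituting values: C(s) = 9 + 4/s + 0.51s = (0.51s² + 9s + 4)/s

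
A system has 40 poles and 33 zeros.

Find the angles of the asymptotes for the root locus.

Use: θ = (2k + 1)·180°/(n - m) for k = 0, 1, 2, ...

n - m = 40 - 33 = 7. Angles: θk = (2k + 1)·180°/7 = 25.71°, 77.14°, 128.57°, 180°, 231.43°, 282.86°, 334.29°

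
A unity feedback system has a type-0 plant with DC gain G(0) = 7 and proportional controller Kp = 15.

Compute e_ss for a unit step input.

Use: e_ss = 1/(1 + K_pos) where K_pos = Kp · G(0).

K_pos = Kp · G(0) = 15 × 7 = 105. e_ss = 1/(1 + 105) = 0.0094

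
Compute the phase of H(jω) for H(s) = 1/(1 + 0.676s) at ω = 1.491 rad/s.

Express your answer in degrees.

Phase = -arctan(ωτ) = -arctan(1.491 × 0.676) = -45.2°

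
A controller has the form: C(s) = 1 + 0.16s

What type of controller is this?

This is a Proportional-Derivative (PD) controller.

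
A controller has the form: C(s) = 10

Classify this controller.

This is a Proportional (P) controller.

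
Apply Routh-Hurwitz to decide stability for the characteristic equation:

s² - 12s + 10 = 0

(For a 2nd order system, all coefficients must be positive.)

Coefficients: 1, -12, 10. b=-12 not positive, so system is unstable.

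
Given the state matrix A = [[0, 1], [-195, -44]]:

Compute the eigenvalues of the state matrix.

det(A - λI) = λ² - (-44)λ + 195 = (λ - (-39))(λ - (-5)). Eigenvalues: -39, -5.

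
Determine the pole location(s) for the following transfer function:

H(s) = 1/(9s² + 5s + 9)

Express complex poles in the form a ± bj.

Discriminant = 5² - 4×9×9 = 25 - 324 = -299 < 0, so the poles are a complex conjugate pair s = (-5 ± j√299)/(2×9). Real part = -5/(2×9) = -5/18 ≈ -0.2778; imaginary part = ±√299/(2×9) ≈ 0.9606. Poles: s = -0.2778 ± 0.9606j.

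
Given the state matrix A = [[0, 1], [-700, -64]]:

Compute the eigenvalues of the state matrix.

det(A - λI) = λ² - (-64)λ + 700 = (λ - (-50))(λ - (-14)). Eigenvalues: -50, -14.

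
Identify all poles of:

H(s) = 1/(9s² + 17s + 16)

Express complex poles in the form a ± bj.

Discriminant = 17² - 4×9×16 = 289 - 576 = -287 < 0, so the poles are a complex conjugate pair s = (-17 ± j√287)/(2×9). Real part = -17/(2×9) = -17/18 ≈ -0.9444; imaginary part = ±√287/(2×9) ≈ 0.9412. Poles: s = -0.9444 ± 0.9412j.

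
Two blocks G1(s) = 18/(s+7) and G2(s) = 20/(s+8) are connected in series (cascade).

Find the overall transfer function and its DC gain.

Series: multiply transfer functions. G_eq = 18/(s+7) × 20/(s+8) = 360/((s+7)(s+8)). DC gain = 360/(7×8) = 6.4286.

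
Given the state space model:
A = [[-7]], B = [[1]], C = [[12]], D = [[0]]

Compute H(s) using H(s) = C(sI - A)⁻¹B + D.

(sI - A)⁻¹ = 1/(s + 7). H(s) = 12 × 1/(s + 7) + 0 = 12/(s + 7).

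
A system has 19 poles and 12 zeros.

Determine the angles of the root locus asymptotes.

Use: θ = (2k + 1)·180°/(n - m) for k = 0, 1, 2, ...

n - m = 19 - 12 = 7. Angles: θk = (2k + 1)·180°/7 = 25.71°, 77.14°, 128.57°, 180°, 231.43°, 282.86°, 334.29°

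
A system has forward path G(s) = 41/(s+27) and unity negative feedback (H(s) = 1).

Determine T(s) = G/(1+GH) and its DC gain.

T(s) = G/(1+GH) = [41/(s+27)] / [1 + 41/(s+27)] = 41/(s+27+41) = 41/(s+68). DC gain = 41/68 = 0.6029.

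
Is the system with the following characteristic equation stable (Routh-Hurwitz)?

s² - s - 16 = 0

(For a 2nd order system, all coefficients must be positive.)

Coefficients: 1, -1, -16. b=-1, c=-16 not positive, so system is unstable.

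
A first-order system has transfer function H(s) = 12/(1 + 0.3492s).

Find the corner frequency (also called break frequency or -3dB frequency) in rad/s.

Corner frequency = 1/τ = 1/0.3492 = 2.864 rad/s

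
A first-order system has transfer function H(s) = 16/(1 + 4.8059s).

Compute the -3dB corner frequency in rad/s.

Corner frequency = 1/τ = 1/4.8059 = 0.208 rad/s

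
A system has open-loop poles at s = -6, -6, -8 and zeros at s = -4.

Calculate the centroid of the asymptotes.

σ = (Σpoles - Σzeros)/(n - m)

σ = (Σpoles - Σzeros)/(n - m) = (-20 - (-4))/(3 - 1) = -16/2 = -8.0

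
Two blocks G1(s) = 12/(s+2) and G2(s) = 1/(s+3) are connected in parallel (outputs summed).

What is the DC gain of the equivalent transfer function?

Parallel: G_eq = G1 + G2. DC gain = G1(0) + G2(0) = 12/2 + 1/3 = 6 + 0.3333 = 6.3333.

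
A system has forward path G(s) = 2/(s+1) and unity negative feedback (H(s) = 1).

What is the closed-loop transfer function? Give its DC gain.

T(s) = G/(1+GH) = [2/(s+1)] / [1 + 2/(s+1)] = 2/(s+1+2) = 2/(s+3). DC gain = 2/3 = 0.6667.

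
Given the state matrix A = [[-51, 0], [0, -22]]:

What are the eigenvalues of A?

For diagonal matrix, eigenvalues are diagonal entries: λ₁ = -51, λ₂ = -22.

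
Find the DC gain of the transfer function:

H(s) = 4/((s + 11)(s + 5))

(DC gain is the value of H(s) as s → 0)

DC gain = H(0) = 4/(11 × 5) = 4/55 = 0.0727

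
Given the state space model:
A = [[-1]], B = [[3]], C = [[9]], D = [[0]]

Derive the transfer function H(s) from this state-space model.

(sI - A)⁻¹ = 1/(s + 1). H(s) = 9 × 3/(s + 1) + 0 = 27/(s + 1).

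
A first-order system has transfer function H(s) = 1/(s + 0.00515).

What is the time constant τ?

For H(s) = 1/(s + 1/τ), the pole is at -1/τ = -0.00515, so τ = 1/0.00515 = 194.2 s.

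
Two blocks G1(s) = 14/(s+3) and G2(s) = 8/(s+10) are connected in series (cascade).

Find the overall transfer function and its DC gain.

Series: multiply transfer functions. G_eq = 14/(s+3) × 8/(s+10) = 112/((s+3)(s+10)). DC gain = 112/(3×10) = 3.7333.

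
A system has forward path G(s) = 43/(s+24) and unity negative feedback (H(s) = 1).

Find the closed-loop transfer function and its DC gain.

T(s) = G/(1+GH) = [43/(s+24)] / [1 + 43/(s+24)] = 43/(s+24+43) = 43/(s+67). DC gain = 43/67 = 0.6418.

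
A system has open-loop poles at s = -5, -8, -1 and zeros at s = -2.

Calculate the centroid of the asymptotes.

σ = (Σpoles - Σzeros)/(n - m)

σ = (Σpoles - Σzeros)/(n - m) = (-14 - (-2))/(3 - 1) = -12/2 = -6.0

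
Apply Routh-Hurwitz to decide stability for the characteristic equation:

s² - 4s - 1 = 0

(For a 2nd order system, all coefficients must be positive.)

Coefficients: 1, -4, -1. b=-4, c=-1 not positive, so system is unstable.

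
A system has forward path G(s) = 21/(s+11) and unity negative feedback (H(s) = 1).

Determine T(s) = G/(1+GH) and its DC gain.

T(s) = G/(1+GH) = [21/(s+11)] / [1 + 21/(s+11)] = 21/(s+11+21) = 21/(s+32). DC gain = 21/32 = 0.65625.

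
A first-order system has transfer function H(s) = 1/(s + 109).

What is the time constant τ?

For H(s) = 1/(s + 1/τ), the pole is at -1/τ = -109, so τ = 1/109 = 0.0092 s.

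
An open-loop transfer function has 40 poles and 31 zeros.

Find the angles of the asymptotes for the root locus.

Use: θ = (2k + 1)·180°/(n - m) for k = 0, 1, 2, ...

n - m = 40 - 31 = 9. Angles: θk = (2k + 1)·180°/9 = 20°, 60°, 100°, 140°, 180°, 220°, 260°, 300°, 340°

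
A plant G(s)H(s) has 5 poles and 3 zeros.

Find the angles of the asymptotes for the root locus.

n - m = 5 - 3 = 2. Angles: θk = (2k + 1)·180°/2 = 90°, 270°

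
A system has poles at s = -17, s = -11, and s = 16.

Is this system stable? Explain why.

Pole(s) at s = 16 are not in the left half-plane. System is unstable.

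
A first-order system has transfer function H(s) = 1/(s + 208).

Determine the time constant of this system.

For H(s) = 1/(s + 1/τ), the pole is at -1/τ = -208, so τ = 1/208 = 0.0048 s.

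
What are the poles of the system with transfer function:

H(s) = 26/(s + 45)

Pole is where denominator = 0: s + 45 = 0, so s = -45.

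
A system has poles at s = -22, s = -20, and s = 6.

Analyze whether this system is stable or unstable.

Pole(s) at s = 6 are not in the left half-plane. System is unstable.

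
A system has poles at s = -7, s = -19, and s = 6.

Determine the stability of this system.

Pole(s) at s = 6 are not in the left half-plane. System is unstable.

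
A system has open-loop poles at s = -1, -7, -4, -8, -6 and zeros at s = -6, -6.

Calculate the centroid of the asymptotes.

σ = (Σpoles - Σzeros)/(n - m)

σ = (Σpoles - Σzeros)/(n - m) = (-26 - (-12))/(5 - 2) = -14/3 = -4.67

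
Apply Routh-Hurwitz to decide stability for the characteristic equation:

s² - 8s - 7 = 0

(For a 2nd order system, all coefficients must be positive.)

Coefficients: 1, -8, -7. b=-8, c=-7 not positive, so system is unstable.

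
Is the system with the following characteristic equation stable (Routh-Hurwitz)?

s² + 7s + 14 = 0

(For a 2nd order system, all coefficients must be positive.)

Coefficients: 1, 7, 14. All positive, so system is stable.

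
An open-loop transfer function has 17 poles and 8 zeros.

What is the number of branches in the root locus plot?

Root locus has n branches where n = number of poles = 17.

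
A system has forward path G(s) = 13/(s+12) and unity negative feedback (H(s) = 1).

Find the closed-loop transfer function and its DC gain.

T(s) = G/(1+GH) = [13/(s+12)] / [1 + 13/(s+12)] = 13/(s+12+13) = 13/(s+25). DC gain = 13/25 = 0.52.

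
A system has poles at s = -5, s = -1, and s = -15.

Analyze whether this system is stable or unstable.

All poles are in the left half-plane. System is stable.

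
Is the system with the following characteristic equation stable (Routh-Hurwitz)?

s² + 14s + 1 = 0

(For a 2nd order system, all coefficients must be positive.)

Coefficients: 1, 14, 1. All positive, so system is stable.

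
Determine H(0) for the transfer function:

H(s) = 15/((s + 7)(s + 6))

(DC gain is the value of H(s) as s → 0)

DC gain = H(0) = 15/(7 × 6) = 15/42 = 0.3571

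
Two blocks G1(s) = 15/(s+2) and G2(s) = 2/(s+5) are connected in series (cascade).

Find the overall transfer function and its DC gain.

Series: multiply transfer functions. G_eq = 15/(s+2) × 2/(s+5) = 30/((s+2)(s+5)). DC gain = 30/(2×5) = 3.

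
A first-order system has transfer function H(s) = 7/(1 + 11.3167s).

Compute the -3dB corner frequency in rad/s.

Corner frequency = 1/τ = 1/11.3167 = 0.088 rad/s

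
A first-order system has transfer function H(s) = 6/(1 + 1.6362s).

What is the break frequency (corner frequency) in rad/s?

Corner frequency = 1/τ = 1/1.6362 = 0.611 rad/s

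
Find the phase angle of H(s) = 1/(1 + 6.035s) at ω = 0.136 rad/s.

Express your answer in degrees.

Phase = -arctan(ωτ) = -arctan(0.136 × 6.035) = -39.4°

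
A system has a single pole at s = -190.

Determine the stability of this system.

Pole at s = -190 is in the left half-plane. Stable.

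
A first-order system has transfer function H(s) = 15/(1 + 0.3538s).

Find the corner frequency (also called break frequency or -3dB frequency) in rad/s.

Corner frequency = 1/τ = 1/0.3538 = 2.826 rad/s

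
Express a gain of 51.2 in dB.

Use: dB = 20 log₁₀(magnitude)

dB = 20 log₁₀(51.2) = 34.2 dB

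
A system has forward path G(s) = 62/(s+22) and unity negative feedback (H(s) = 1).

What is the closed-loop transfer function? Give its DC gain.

T(s) = G/(1+GH) = [62/(s+22)] / [1 + 62/(s+22)] = 62/(s+22+62) = 62/(s+84). DC gain = 62/84 = 0.7381.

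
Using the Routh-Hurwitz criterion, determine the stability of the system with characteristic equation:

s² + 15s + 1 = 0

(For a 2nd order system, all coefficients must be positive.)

Coefficients: 1, 15, 1. All positive, so system is stable.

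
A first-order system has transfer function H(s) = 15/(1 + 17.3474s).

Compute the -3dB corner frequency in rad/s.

Corner frequency = 1/τ = 1/17.3474 = 0.058 rad/s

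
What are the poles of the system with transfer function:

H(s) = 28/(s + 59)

Pole is where denominator = 0: s + 59 = 0, so s = -59.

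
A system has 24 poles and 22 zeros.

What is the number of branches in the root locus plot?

Root locus has n branches where n = number of poles = 24.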